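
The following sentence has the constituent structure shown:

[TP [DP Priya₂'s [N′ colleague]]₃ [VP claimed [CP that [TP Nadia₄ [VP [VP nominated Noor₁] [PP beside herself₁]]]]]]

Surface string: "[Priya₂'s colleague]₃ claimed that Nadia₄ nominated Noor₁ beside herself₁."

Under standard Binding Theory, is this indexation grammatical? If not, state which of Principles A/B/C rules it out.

The two coindexed NPs are *Noor₁* and *herself₁*.
*herself₁* is an anaphor. Principle A requires it to be bound within its binding domain — the embedded TP, whose subject is Nadia₄.
Within that domain it is c-commanded by *Nadia₄*, which does not share its index.
*Noor₁* does not c-command the anaphor at all.
The anaphor is unbound in its domain → Principle A violation.

Principle A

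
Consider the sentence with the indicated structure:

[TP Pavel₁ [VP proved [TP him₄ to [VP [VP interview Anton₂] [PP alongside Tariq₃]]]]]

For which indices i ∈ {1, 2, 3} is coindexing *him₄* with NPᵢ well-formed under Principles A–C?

none

*him* is a pronoun, so Principle B applies: it must be free in its binding domain.
Binding domain of *him₄*: the matrix TP, whose subject is Pavel₁.
*Pavel₁* c-commands the pronoun within its binding domain → coindexation would violate Principle B.
*Anton₂*: the pronoun c-commands this R-expression → coindexation would violate Principle C on *Anton₂*.
*Tariq₃*: the pronoun c-commands this R-expression → coindexation would violate Principle C on *Tariq₃*.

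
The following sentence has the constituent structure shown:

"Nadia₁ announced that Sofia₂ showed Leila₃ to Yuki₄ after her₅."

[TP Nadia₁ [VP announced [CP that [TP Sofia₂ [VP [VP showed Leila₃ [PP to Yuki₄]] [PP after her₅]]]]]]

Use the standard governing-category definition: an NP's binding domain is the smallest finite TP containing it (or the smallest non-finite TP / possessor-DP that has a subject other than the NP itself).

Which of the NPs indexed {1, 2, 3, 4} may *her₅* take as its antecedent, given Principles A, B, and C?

*her* is a pronoun, so Principle B applies: it must be free in its binding domain.
Binding domain of *her₅*: the embedded TP, whose subject is Sofia₂.
*Nadia₁* c-commands the pronoun but from outside its binding domain, and is not c-commanded by it → coindexation permitted.
*Sofia₂* c-commands the pronoun within its binding domain → coindexation would violate Principle B.
*Leila₃* and the pronoun do not c-command one another → neither Principle B nor Principle C is at stake; coindexation permitted.
*Yuki₄* and the pronoun do not c-command one another → neither Principle B nor Principle C is at stake; coindexation permitted.

{1, 3, 4}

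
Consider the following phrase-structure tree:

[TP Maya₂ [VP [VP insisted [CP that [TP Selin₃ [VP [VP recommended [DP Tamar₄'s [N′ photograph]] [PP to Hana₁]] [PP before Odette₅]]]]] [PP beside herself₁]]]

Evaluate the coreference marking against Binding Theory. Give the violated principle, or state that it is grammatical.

The two coindexed NPs are *Hana₁* and *herself₁*.
*herself₁* is an anaphor. Principle A requires it to be bound within its binding domain — the matrix TP, whose subject is Maya₂.
Within that domain it is c-commanded by *Maya₂*, which does not share its index.
*Hana₁* does not c-command the anaphor at all.
The anaphor is unbound in its domain → Principle A violation.

Principle A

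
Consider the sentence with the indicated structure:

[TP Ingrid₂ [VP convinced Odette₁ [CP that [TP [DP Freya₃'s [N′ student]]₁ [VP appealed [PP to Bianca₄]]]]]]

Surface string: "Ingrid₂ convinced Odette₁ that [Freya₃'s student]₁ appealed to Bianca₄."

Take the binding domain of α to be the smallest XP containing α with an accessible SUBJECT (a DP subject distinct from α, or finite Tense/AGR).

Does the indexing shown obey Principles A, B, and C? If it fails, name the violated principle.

Principle C

The two coindexed NPs are *[Freya₃'s student]₁* and *Odette₁*.
*[Freya₃'s student]₁* is an R-expression. Principle C requires it to be free everywhere.
*Odette₁* c-commands it and carries the same index.
The R-expression is bound → Principle C violation.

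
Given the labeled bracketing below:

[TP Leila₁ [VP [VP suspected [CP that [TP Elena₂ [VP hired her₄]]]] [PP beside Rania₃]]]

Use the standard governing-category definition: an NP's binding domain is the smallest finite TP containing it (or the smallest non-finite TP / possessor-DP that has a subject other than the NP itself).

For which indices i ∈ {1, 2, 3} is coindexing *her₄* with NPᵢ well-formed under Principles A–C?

{1, 3}

*her* is a pronoun, so Principle B applies: it must be free in its binding domain.
Binding domain of *her₄*: the embedded TP, whose subject is Elena₂.
*Leila₁* c-commands the pronoun but from outside its binding domain, and is not c-commanded by it → coindexation permitted.
*Elena₂* c-commands the pronoun within its binding domain → coindexation would violate Principle B.
*Rania₃* and the pronoun do not c-command one another → neither Principle B nor Principle C is at stake; coindexation permitted.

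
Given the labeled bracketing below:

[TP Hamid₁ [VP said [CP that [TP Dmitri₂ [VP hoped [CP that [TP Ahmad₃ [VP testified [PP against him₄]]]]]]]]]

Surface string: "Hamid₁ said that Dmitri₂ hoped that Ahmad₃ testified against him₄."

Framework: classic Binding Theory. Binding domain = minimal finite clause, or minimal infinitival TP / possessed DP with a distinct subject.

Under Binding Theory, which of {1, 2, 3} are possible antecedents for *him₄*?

*him* is a pronoun, so Principle B applies: it must be free in its binding domain.
Binding domain of *him₄*: the embedded TP, whose subject is Ahmad₃.
*Hamid₁* c-commands the pronoun but from outside its binding domain, and is not c-commanded by it → coindexation permitted.
*Dmitri₂* c-commands the pronoun but from outside its binding domain, and is not c-commanded by it → coindexation permitted.
*Ahmad₃* c-commands the pronoun within its binding domain → coindexation would violate Principle B.

{1, 2}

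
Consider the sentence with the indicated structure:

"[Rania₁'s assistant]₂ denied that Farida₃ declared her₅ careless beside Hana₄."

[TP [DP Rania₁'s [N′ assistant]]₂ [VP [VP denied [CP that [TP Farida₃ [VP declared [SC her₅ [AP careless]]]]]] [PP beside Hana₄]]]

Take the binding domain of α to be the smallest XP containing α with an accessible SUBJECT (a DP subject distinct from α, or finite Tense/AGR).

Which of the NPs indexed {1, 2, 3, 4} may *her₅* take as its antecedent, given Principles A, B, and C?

{1, 2, 4}

*her* is a pronoun, so Principle B applies: it must be free in its binding domain.
Binding domain of *her₅*: the embedded TP, whose subject is Farida₃.
*Rania₁* and the pronoun do not c-command one another → neither Principle B nor Principle C is at stake; coindexation permitted.
*[Rania₁'s assistant]₂* c-commands the pronoun but from outside its binding domain, and is not c-commanded by it → coindexation permitted.
*Farida₃* c-commands the pronoun within its binding domain → coindexation would violate Principle B.
*Hana₄* and the pronoun do not c-command one another → neither Principle B nor Principle C is at stake; coindexation permitted.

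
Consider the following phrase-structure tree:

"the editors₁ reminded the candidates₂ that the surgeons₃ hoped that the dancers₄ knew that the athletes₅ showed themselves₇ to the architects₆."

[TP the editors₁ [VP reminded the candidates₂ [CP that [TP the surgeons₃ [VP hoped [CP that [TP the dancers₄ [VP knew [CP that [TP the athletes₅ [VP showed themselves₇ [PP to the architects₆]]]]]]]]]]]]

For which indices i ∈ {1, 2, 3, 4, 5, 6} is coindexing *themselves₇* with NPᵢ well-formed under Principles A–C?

{5}

*themselves* is an anaphor, so Principle A applies: it must be bound in its binding domain.
Binding domain of *themselves₇*: the embedded TP, whose subject is the athletes₅.
*the editors₁* c-commands the anaphor but is outside its binding domain → cannot satisfy Principle A.
*the candidates₂* c-commands the anaphor but is outside its binding domain → cannot satisfy Principle A.
*the surgeons₃* c-commands the anaphor but is outside its binding domain → cannot satisfy Principle A.
*the dancers₄* c-commands the anaphor but is outside its binding domain → cannot satisfy Principle A.
*the athletes₅* c-commands the anaphor within its binding domain → licit binder.
*the architects₆* does not c-command the anaphor → cannot bind it.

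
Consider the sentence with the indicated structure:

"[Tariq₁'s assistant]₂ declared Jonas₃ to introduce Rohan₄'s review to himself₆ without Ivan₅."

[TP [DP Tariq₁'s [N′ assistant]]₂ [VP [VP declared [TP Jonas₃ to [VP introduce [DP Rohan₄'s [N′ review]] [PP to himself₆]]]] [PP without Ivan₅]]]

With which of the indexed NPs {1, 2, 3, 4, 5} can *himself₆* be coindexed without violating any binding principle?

*himself* is an anaphor, so Principle A applies: it must be bound in its binding domain.
Binding domain of *himself₆*: the embedded TP, whose subject is Jonas₃.
*Tariq₁* does not c-command the anaphor → cannot bind it.
*[Tariq₁'s assistant]₂* c-commands the anaphor but is outside its binding domain → cannot satisfy Principle A.
*Jonas₃* c-commands the anaphor within its binding domain → licit binder.
*Rohan₄* does not c-command the anaphor → cannot bind it.
*Ivan₅* does not c-command the anaphor → cannot bind it.

{3}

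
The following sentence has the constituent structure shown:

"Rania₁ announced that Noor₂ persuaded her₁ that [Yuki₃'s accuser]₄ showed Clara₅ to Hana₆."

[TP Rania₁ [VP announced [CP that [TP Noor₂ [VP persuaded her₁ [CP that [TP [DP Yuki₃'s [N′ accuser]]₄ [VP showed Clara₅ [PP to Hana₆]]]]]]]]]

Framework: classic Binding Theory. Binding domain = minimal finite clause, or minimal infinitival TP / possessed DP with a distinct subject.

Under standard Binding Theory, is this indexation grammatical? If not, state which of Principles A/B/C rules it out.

The two coindexed NPs are *Rania₁* and *her₁*.
*her₁* is a pronoun; its binding domain is the embedded TP, whose subject is Noor₂. Within that domain it is c-commanded only by *Noor₂*, which carries a different index — the pronoun is free locally, so Principle B holds.
*Rania₁* is an R-expression; *her₁* does not c-command it, and no other NP shares its index, so Principle C is satisfied.
All principles are respected.

grammatical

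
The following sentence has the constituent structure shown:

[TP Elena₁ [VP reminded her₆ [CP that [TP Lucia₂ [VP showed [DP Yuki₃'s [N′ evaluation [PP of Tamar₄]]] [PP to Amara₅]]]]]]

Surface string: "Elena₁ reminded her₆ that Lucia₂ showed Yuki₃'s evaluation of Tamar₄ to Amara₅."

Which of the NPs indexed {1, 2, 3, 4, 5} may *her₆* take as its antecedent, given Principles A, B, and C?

*her* is a pronoun, so Principle B applies: it must be free in its binding domain.
Binding domain of *her₆*: the matrix TP, whose subject is Elena₁.
*Elena₁* c-commands the pronoun within its binding domain → coindexation would violate Principle B.
*Lucia₂*: the pronoun c-commands this R-expression → coindexation would violate Principle C on *Lucia₂*.
*Yuki₃*: the pronoun c-commands this R-expression → coindexation would violate Principle C on *Yuki₃*.
*Tamar₄*: the pronoun c-commands this R-expression → coindexation would violate Principle C on *Tamar₄*.
*Amara₅*: the pronoun c-commands this R-expression → coindexation would violate Principle C on *Amara₅*.

none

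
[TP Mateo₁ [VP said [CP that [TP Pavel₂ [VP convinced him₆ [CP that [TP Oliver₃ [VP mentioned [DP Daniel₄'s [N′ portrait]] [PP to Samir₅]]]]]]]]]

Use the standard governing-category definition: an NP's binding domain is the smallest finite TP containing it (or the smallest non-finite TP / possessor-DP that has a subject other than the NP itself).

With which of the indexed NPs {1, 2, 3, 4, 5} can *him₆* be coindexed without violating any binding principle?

{1}

*him* is a pronoun, so Principle B applies: it must be free in its binding domain.
Binding domain of *him₆*: the embedded TP, whose subject is Pavel₂.
*Mateo₁* c-commands the pronoun but from outside its binding domain, and is not c-commanded by it → coindexation permitted.
*Pavel₂* c-commands the pronoun within its binding domain → coindexation would violate Principle B.
*Oliver₃*: the pronoun c-commands this R-expression → coindexation would violate Principle C on *Oliver₃*.
*Daniel₄*: the pronoun c-commands this R-expression → coindexation would violate Principle C on *Daniel₄*.
*Samir₅*: the pronoun c-commands this R-expression → coindexation would violate Principle C on *Samir₅*.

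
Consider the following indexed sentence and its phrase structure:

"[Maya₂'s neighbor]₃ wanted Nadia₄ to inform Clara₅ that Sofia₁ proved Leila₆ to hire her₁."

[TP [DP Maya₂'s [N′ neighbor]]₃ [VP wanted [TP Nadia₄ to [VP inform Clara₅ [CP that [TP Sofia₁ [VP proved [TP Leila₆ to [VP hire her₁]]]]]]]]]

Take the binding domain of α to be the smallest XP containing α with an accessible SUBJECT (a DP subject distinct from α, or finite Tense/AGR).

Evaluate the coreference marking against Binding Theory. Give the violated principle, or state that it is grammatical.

grammatical

The two coindexed NPs are *Sofia₁* and *her₁*.
*her₁* is a pronoun; its binding domain is the embedded TP, whose subject is Leila₆. Within that domain it is c-commanded only by *Leila₆*, which carries a different index — the pronoun is free locally, so Principle B holds.
*Sofia₁* is an R-expression; *her₁* does not c-command it, and no other NP shares its index, so Principle C is satisfied.
All principles are respected.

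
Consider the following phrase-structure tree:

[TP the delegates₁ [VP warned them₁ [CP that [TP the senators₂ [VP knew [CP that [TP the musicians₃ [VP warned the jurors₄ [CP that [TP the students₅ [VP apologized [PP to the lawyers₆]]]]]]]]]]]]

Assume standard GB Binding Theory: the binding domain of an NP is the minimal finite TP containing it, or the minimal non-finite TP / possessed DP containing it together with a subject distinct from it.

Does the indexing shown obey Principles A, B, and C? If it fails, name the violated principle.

Principle B

The two coindexed NPs are *the delegates₁* and *them₁*.
*them₁* is a pronoun. Its binding domain is the matrix TP, whose subject is the delegates₁.
*the delegates₁* c-commands it within that domain and carries the same index.
The pronoun is locally bound → Principle B violation.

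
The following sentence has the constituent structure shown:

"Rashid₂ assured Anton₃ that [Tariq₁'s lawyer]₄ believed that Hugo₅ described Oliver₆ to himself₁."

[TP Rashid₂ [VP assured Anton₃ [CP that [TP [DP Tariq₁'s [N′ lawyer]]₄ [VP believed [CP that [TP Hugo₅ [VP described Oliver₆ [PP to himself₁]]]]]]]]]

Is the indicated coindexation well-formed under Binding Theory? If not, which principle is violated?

The two coindexed NPs are *Tariq₁* and *himself₁*.
*himself₁* is an anaphor. Principle A requires it to be bound within its binding domain — the embedded TP, whose subject is Hugo₅.
Within that domain it is c-commanded by *Hugo₅*, *Oliver₆*, none of which share its index.
*Tariq₁* does not c-command the anaphor at all.
The anaphor is unbound in its domain → Principle A violation.

Principle A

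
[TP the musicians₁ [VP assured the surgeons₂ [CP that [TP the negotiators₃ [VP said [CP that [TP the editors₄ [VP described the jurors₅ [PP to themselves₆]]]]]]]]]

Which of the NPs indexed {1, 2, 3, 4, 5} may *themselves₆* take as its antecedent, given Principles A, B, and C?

{4, 5}

*themselves* is an anaphor, so Principle A applies: it must be bound in its binding domain.
Binding domain of *themselves₆*: the embedded TP, whose subject is the editors₄.
*the musicians₁* c-commands the anaphor but is outside its binding domain → cannot satisfy Principle A.
*the surgeons₂* c-commands the anaphor but is outside its binding domain → cannot satisfy Principle A.
*the negotiators₃* c-commands the anaphor but is outside its binding domain → cannot satisfy Principle A.
*the editors₄* c-commands the anaphor within its binding domain → licit binder.
*the jurors₅* c-commands the anaphor within its binding domain → licit binder.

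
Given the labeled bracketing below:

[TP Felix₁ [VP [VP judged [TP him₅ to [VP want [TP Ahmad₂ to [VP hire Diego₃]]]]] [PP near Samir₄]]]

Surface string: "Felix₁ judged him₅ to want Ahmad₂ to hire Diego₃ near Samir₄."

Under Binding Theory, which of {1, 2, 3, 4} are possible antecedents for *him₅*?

{4}

*him* is a pronoun, so Principle B applies: it must be free in its binding domain.
Binding domain of *him₅*: the matrix TP, whose subject is Felix₁.
*Felix₁* c-commands the pronoun within its binding domain → coindexation would violate Principle B.
*Ahmad₂*: the pronoun c-commands this R-expression → coindexation would violate Principle C on *Ahmad₂*.
*Diego₃*: the pronoun c-commands this R-expression → coindexation would violate Principle C on *Diego₃*.
*Samir₄* and the pronoun do not c-command one another → neither Principle B nor Principle C is at stake; coindexation permitted.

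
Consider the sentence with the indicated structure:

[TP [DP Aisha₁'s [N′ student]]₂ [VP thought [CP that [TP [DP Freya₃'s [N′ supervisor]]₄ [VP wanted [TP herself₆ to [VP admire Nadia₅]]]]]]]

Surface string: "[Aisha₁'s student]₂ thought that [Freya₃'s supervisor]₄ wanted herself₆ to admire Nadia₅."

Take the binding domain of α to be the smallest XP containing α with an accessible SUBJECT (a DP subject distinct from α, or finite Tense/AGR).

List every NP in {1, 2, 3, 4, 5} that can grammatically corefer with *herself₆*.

{4}

*herself* is an anaphor, so Principle A applies: it must be bound in its binding domain.
Binding domain of *herself₆*: the embedded TP, whose subject is [Freya₃'s supervisor]₄.
*Aisha₁* does not c-command the anaphor → cannot bind it.
*[Aisha₁'s student]₂* c-commands the anaphor but is outside its binding domain → cannot satisfy Principle A.
*Freya₃* does not c-command the anaphor → cannot bind it.
*[Freya₃'s supervisor]₄* c-commands the anaphor within its binding domain → licit binder.
*Nadia₅* does not c-command the anaphor → cannot bind it.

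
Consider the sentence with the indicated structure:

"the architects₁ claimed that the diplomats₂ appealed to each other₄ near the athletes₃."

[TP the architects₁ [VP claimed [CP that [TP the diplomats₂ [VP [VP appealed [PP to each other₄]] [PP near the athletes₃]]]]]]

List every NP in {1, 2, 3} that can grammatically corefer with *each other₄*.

{2}

*each other* is an anaphor, so Principle A applies: it must be bound in its binding domain.
Binding domain of *each other₄*: the embedded TP, whose subject is the diplomats₂.
*the architects₁* c-commands the anaphor but is outside its binding domain → cannot satisfy Principle A.
*the diplomats₂* c-commands the anaphor within its binding domain → licit binder.
*the athletes₃* does not c-command the anaphor → cannot bind it.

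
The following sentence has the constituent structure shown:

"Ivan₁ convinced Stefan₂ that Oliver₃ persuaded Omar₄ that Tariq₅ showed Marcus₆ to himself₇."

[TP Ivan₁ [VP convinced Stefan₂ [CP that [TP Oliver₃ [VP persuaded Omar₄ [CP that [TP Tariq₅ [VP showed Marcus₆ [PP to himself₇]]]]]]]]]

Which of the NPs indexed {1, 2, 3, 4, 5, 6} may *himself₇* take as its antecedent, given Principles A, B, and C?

{5, 6}

*himself* is an anaphor, so Principle A applies: it must be bound in its binding domain.
Binding domain of *himself₇*: the embedded TP, whose subject is Tariq₅.
*Ivan₁* c-commands the anaphor but is outside its binding domain → cannot satisfy Principle A.
*Stefan₂* c-commands the anaphor but is outside its binding domain → cannot satisfy Principle A.
*Oliver₃* c-commands the anaphor but is outside its binding domain → cannot satisfy Principle A.
*Omar₄* c-commands the anaphor but is outside its binding domain → cannot satisfy Principle A.
*Tariq₅* c-commands the anaphor within its binding domain → licit binder.
*Marcus₆* c-commands the anaphor within its binding domain → licit binder.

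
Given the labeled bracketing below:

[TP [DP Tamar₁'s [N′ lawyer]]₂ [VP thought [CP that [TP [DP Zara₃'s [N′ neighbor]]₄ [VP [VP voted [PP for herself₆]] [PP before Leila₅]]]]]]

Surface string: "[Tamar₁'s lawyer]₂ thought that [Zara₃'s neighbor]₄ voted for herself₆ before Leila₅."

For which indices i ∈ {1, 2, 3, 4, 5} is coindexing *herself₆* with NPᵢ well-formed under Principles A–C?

*herself* is an anaphor, so Principle A applies: it must be bound in its binding domain.
Binding domain of *herself₆*: the embedded TP, whose subject is [Zara₃'s neighbor]₄.
*Tamar₁* does not c-command the anaphor → cannot bind it.
*[Tamar₁'s lawyer]₂* c-commands the anaphor but is outside its binding domain → cannot satisfy Principle A.
*Zara₃* does not c-command the anaphor → cannot bind it.
*[Zara₃'s neighbor]₄* c-commands the anaphor within its binding domain → licit binder.
*Leila₅* does not c-command the anaphor → cannot bind it.

{4}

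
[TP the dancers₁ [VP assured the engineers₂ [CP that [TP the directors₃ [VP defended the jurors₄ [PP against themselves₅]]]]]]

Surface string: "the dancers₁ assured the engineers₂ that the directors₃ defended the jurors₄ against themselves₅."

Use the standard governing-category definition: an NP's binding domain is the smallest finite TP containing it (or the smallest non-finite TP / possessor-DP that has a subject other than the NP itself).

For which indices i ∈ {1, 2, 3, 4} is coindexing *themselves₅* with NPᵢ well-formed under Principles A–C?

{3, 4}

*themselves* is an anaphor, so Principle A applies: it must be bound in its binding domain.
Binding domain of *themselves₅*: the embedded TP, whose subject is the directors₃.
*the dancers₁* c-commands the anaphor but is outside its binding domain → cannot satisfy Principle A.
*the engineers₂* c-commands the anaphor but is outside its binding domain → cannot satisfy Principle A.
*the directors₃* c-commands the anaphor within its binding domain → licit binder.
*the jurors₄* c-commands the anaphor within its binding domain → licit binder.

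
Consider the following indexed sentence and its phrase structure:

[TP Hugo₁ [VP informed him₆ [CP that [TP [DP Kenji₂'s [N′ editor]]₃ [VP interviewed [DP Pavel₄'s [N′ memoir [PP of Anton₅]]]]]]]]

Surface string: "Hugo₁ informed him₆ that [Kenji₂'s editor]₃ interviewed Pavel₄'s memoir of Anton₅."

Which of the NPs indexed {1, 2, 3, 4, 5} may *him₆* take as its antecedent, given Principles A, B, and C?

none

*him* is a pronoun, so Principle B applies: it must be free in its binding domain.
Binding domain of *him₆*: the matrix TP, whose subject is Hugo₁.
*Hugo₁* c-commands the pronoun within its binding domain → coindexation would violate Principle B.
*Kenji₂*: the pronoun c-commands this R-expression → coindexation would violate Principle C on *Kenji₂*.
*[Kenji₂'s editor]₃*: the pronoun c-commands this R-expression → coindexation would violate Principle C on *[Kenji₂'s editor]₃*.
*Pavel₄*: the pronoun c-commands this R-expression → coindexation would violate Principle C on *Pavel₄*.
*Anton₅*: the pronoun c-commands this R-expression → coindexation would violate Principle C on *Anton₅*.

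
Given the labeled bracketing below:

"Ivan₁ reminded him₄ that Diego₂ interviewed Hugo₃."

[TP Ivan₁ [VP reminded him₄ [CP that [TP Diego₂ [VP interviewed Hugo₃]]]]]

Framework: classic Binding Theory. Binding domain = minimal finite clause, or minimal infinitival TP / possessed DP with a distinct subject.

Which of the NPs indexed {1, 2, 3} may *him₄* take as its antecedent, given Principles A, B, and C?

none

*him* is a pronoun, so Principle B applies: it must be free in its binding domain.
Binding domain of *him₄*: the matrix TP, whose subject is Ivan₁.
*Ivan₁* c-commands the pronoun within its binding domain → coindexation would violate Principle B.
*Diego₂*: the pronoun c-commands this R-expression → coindexation would violate Principle C on *Diego₂*.
*Hugo₃*: the pronoun c-commands this R-expression → coindexation would violate Principle C on *Hugo₃*.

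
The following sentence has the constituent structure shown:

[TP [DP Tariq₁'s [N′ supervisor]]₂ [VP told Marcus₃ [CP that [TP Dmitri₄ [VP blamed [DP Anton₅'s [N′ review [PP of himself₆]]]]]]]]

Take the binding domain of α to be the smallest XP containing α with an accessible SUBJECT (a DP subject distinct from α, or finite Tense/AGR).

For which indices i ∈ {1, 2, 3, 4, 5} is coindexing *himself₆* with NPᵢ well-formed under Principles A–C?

{5}

*himself* is an anaphor, so Principle A applies: it must be bound in its binding domain.
Binding domain of *himself₆*: the possessed DP, whose subject is Anton₅.
*Tariq₁* does not c-command the anaphor → cannot bind it.
*[Tariq₁'s supervisor]₂* c-commands the anaphor but is outside its binding domain → cannot satisfy Principle A.
*Marcus₃* c-commands the anaphor but is outside its binding domain → cannot satisfy Principle A.
*Dmitri₄* c-commands the anaphor but is outside its binding domain → cannot satisfy Principle A.
*Anton₅* c-commands the anaphor within its binding domain → licit binder.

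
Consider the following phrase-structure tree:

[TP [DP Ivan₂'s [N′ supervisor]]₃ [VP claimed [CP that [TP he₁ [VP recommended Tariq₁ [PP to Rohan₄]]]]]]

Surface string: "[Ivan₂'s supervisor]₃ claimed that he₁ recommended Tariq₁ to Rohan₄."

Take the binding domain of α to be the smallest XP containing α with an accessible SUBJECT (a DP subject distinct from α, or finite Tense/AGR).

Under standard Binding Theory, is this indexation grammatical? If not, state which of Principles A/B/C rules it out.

The two coindexed NPs are *he₁* and *Tariq₁*.
*Tariq₁* is an R-expression. Principle C requires it to be free everywhere.
*he₁* c-commands it and carries the same index.
The R-expression is bound → Principle C violation.

Principle C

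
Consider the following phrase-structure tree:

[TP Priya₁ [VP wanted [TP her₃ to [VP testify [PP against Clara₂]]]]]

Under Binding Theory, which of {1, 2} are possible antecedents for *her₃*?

*her* is a pronoun, so Principle B applies: it must be free in its binding domain.
Binding domain of *her₃*: the matrix TP, whose subject is Priya₁.
*Priya₁* c-commands the pronoun within its binding domain → coindexation would violate Principle B.
*Clara₂*: the pronoun c-commands this R-expression → coindexation would violate Principle C on *Clara₂*.

none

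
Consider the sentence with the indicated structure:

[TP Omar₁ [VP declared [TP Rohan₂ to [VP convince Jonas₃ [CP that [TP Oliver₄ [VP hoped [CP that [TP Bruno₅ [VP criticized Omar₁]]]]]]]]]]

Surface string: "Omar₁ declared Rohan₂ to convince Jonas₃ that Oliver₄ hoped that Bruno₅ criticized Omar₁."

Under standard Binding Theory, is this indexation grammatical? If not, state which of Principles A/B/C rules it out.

Principle C

The two coindexed NPs are *Omar₁* (the higher occurrence) and *Omar₁* (the lower occurrence).
*Omar₁* (the lower occurrence) is an R-expression. Principle C requires it to be free everywhere.
*Omar₁* (the higher occurrence) c-commands it and carries the same index.
The R-expression is bound → Principle C violation.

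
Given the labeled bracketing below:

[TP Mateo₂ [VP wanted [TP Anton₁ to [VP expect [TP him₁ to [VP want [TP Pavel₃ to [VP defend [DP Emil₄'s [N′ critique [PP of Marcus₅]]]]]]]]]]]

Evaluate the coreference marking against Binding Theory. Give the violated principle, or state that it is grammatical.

The two coindexed NPs are *Anton₁* and *him₁*.
*him₁* is a pronoun. Its binding domain is the embedded TP, whose subject is Anton₁.
*Anton₁* c-commands it within that domain and carries the same index.
The pronoun is locally bound → Principle B violation.

Principle B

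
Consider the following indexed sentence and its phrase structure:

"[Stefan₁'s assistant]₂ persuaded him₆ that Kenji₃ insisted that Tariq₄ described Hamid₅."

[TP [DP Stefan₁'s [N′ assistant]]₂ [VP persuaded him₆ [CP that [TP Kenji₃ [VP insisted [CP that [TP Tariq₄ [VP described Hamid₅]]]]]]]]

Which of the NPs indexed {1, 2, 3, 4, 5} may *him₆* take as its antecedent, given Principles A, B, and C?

*him* is a pronoun, so Principle B applies: it must be free in its binding domain.
Binding domain of *him₆*: the matrix TP, whose subject is [Stefan₁'s assistant]₂.
*Stefan₁* and the pronoun do not c-command one another → neither Principle B nor Principle C is at stake; coindexation permitted.
*[Stefan₁'s assistant]₂* c-commands the pronoun within its binding domain → coindexation would violate Principle B.
*Kenji₃*: the pronoun c-commands this R-expression → coindexation would violate Principle C on *Kenji₃*.
*Tariq₄*: the pronoun c-commands this R-expression → coindexation would violate Principle C on *Tariq₄*.
*Hamid₅*: the pronoun c-commands this R-expression → coindexation would violate Principle C on *Hamid₅*.

{1}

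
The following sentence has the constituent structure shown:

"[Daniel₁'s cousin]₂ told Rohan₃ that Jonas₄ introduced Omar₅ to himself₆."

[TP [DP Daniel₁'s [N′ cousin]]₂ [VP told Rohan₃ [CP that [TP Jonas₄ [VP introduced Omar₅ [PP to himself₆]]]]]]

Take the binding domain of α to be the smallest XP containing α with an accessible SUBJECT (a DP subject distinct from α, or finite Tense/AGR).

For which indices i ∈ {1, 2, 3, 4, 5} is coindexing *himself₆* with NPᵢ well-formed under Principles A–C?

{4, 5}

*himself* is an anaphor, so Principle A applies: it must be bound in its binding domain.
Binding domain of *himself₆*: the embedded TP, whose subject is Jonas₄.
*Daniel₁* does not c-command the anaphor → cannot bind it.
*[Daniel₁'s cousin]₂* c-commands the anaphor but is outside its binding domain → cannot satisfy Principle A.
*Rohan₃* c-commands the anaphor but is outside its binding domain → cannot satisfy Principle A.
*Jonas₄* c-commands the anaphor within its binding domain → licit binder.
*Omar₅* c-commands the anaphor within its binding domain → licit binder.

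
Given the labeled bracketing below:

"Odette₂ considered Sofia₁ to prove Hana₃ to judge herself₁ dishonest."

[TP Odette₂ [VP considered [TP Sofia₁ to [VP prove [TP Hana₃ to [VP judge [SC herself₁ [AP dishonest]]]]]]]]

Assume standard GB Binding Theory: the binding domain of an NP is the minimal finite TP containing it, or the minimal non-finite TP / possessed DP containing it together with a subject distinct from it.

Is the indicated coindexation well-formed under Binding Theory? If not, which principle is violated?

Principle A

The two coindexed NPs are *Sofia₁* and *herself₁*.
*herself₁* is an anaphor. Principle A requires it to be bound within its binding domain — the embedded TP, whose subject is Hana₃.
Within that domain it is c-commanded by *Hana₃*, which does not share its index.
*Sofia₁* does c-command the anaphor, but from outside its binding domain.
The anaphor is unbound in its domain → Principle A violation.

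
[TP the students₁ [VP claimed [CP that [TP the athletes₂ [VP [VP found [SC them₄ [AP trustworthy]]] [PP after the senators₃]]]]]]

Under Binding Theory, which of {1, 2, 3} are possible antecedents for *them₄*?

{1, 3}

*them* is a pronoun, so Principle B applies: it must be free in its binding domain.
Binding domain of *them₄*: the embedded TP, whose subject is the athletes₂.
*the students₁* c-commands the pronoun but from outside its binding domain, and is not c-commanded by it → coindexation permitted.
*the athletes₂* c-commands the pronoun within its binding domain → coindexation would violate Principle B.
*the senators₃* and the pronoun do not c-command one another → neither Principle B nor Principle C is at stake; coindexation permitted.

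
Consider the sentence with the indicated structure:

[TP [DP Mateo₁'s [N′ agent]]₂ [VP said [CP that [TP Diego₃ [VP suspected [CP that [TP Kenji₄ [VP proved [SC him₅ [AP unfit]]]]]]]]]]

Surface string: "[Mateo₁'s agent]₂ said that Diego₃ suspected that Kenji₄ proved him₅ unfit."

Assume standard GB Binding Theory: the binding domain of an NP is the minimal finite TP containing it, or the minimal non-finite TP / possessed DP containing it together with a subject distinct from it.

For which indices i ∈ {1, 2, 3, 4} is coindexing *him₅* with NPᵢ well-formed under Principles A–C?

{1, 2, 3}

*him* is a pronoun, so Principle B applies: it must be free in its binding domain.
Binding domain of *him₅*: the embedded TP, whose subject is Kenji₄.
*Mateo₁* and the pronoun do not c-command one another → neither Principle B nor Principle C is at stake; coindexation permitted.
*[Mateo₁'s agent]₂* c-commands the pronoun but from outside its binding domain, and is not c-commanded by it → coindexation permitted.
*Diego₃* c-commands the pronoun but from outside its binding domain, and is not c-commanded by it → coindexation permitted.
*Kenji₄* c-commands the pronoun within its binding domain → coindexation would violate Principle B.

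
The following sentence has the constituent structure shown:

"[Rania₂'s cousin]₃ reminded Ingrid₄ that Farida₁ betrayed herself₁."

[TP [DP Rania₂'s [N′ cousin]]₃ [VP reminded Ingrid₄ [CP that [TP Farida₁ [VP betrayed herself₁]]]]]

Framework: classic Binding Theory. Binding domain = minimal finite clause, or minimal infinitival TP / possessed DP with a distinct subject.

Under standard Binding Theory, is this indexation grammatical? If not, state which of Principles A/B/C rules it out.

The two coindexed NPs are *Farida₁* and *herself₁*.
*herself₁* is an anaphor; its binding domain is the embedded TP, whose subject is Farida₁. *Farida₁* c-commands it within that domain and shares its index, so Principle A is satisfied.
*Farida₁* is an R-expression; *herself₁* does not c-command it, and no other NP shares its index, so Principle C is satisfied.
All principles are respected.

grammatical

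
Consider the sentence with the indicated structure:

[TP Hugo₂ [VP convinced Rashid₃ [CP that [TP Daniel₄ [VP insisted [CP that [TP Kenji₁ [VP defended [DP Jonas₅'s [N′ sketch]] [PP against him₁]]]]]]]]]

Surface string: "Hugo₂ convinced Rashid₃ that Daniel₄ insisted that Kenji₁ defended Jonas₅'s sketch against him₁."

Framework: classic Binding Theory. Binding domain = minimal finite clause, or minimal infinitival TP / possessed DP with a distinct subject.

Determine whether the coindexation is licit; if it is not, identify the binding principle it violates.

The two coindexed NPs are *Kenji₁* and *him₁*.
*him₁* is a pronoun. Its binding domain is the embedded TP, whose subject is Kenji₁.
*Kenji₁* c-commands it within that domain and carries the same index.
The pronoun is locally bound → Principle B violation.

Principle B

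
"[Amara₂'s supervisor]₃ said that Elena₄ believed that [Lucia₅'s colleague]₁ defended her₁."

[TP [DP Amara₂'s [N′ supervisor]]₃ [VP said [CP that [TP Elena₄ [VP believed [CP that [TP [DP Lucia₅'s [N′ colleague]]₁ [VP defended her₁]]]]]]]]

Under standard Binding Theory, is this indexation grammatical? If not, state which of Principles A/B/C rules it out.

Principle B

The two coindexed NPs are *[Lucia₅'s colleague]₁* and *her₁*.
*her₁* is a pronoun. Its binding domain is the embedded TP, whose subject is [Lucia₅'s colleague]₁.
*[Lucia₅'s colleague]₁* c-commands it within that domain and carries the same index.
The pronoun is locally bound → Principle B violation.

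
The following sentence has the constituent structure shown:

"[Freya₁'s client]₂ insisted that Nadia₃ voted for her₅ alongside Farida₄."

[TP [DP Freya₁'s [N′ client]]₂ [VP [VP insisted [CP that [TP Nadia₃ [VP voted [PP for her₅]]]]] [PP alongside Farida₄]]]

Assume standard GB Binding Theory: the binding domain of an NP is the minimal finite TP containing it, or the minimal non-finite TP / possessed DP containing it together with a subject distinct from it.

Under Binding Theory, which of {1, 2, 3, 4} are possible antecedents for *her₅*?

{1, 2, 4}

*her* is a pronoun, so Principle B applies: it must be free in its binding domain.
Binding domain of *her₅*: the embedded TP, whose subject is Nadia₃.
*Freya₁* and the pronoun do not c-command one another → neither Principle B nor Principle C is at stake; coindexation permitted.
*[Freya₁'s client]₂* c-commands the pronoun but from outside its binding domain, and is not c-commanded by it → coindexation permitted.
*Nadia₃* c-commands the pronoun within its binding domain → coindexation would violate Principle B.
*Farida₄* and the pronoun do not c-command one another → neither Principle B nor Principle C is at stake; coindexation permitted.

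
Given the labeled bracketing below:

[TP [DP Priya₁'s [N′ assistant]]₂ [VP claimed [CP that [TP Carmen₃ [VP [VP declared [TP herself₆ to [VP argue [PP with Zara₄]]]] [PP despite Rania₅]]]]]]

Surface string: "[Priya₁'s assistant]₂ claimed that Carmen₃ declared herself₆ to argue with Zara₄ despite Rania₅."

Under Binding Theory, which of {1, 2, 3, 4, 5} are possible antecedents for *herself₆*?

*herself* is an anaphor, so Principle A applies: it must be bound in its binding domain.
Binding domain of *herself₆*: the embedded TP, whose subject is Carmen₃.
*Priya₁* does not c-command the anaphor → cannot bind it.
*[Priya₁'s assistant]₂* c-commands the anaphor but is outside its binding domain → cannot satisfy Principle A.
*Carmen₃* c-commands the anaphor within its binding domain → licit binder.
*Zara₄* does not c-command the anaphor → cannot bind it.
*Rania₅* does not c-command the anaphor → cannot bind it.

{3}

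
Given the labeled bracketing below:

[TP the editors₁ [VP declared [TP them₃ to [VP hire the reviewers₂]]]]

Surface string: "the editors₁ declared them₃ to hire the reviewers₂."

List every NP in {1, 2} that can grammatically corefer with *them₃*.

*them* is a pronoun, so Principle B applies: it must be free in its binding domain.
Binding domain of *them₃*: the matrix TP, whose subject is the editors₁.
*the editors₁* c-commands the pronoun within its binding domain → coindexation would violate Principle B.
*the reviewers₂*: the pronoun c-commands this R-expression → coindexation would violate Principle C on *the reviewers₂*.

none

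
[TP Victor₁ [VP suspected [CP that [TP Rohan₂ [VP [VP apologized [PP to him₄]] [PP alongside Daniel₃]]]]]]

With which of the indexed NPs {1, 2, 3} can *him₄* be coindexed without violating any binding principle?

{1, 3}

*him* is a pronoun, so Principle B applies: it must be free in its binding domain.
Binding domain of *him₄*: the embedded TP, whose subject is Rohan₂.
*Victor₁* c-commands the pronoun but from outside its binding domain, and is not c-commanded by it → coindexation permitted.
*Rohan₂* c-commands the pronoun within its binding domain → coindexation would violate Principle B.
*Daniel₃* and the pronoun do not c-command one another → neither Principle B nor Principle C is at stake; coindexation permitted.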